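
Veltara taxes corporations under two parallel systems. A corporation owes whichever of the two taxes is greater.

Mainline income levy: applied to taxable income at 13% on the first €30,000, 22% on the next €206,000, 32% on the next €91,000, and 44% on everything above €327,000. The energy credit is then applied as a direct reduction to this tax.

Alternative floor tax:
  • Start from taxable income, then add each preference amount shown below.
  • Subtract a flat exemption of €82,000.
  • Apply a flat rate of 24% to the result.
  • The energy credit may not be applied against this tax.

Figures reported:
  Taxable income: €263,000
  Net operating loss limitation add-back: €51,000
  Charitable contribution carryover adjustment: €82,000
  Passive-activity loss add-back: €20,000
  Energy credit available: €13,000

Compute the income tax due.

Mainline income levy:
  €30,000 × 13% = €3,900
  €206,000 × 22% = €45,320
  €27,000 × 32% = €8,640
  → €57,860
  Less energy credit €13,000 → €44,860

Alternative floor tax:
  Adjusted income: €263,000 + €51,000 + €82,000 + €20,000 = €416,000
  Less exemption €82,000 → base €334,000
  €334,000 × 24% = €80,160

€80,160 > €44,860, so the alternative floor tax is the binding amount.

€80,160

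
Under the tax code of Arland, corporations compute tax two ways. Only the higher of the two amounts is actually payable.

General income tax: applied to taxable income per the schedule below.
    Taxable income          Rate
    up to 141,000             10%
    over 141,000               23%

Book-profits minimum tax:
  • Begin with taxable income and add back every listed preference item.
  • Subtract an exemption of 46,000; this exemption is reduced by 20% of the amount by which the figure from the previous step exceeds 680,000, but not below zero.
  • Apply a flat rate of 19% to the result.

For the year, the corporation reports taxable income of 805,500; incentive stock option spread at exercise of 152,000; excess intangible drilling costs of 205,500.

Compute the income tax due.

220,970

General income tax:
  141,000 × 10% = 14,100
  664,500 × 23% = 152,835
  → 166,935

Book-profits minimum tax:
  Adjusted income: 805,500 + 152,000 + 205,500 = 1,163,000
  Exemption: 20% × (1,163,000 − 680,000) = 96,600 ≥ 46,000, so the exemption is fully phased out
  Base: 1,163,000 − 0 = 1,163,000
  1,163,000 × 19% = 220,970

220,970 > 166,935, so the book-profits minimum tax is the binding amount.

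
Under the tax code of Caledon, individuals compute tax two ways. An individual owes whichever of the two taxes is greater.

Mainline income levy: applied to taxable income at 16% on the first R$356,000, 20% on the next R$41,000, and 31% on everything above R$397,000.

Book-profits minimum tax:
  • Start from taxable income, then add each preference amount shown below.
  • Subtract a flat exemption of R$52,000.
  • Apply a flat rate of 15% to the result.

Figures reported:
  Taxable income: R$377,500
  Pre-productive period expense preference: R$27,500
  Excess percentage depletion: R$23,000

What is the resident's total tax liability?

R$61,260

Mainline income levy:
  R$356,000 × 16% = R$56,960
  R$21,500 × 20% = R$4,300
  → R$61,260

Book-profits minimum tax:
  Adjusted income: R$377,500 + R$27,500 + R$23,000 = R$428,000
  Less exemption R$52,000 → base R$376,000
  R$376,000 × 15% = R$56,400

R$61,260 > R$56,400, so the mainline income levy governs.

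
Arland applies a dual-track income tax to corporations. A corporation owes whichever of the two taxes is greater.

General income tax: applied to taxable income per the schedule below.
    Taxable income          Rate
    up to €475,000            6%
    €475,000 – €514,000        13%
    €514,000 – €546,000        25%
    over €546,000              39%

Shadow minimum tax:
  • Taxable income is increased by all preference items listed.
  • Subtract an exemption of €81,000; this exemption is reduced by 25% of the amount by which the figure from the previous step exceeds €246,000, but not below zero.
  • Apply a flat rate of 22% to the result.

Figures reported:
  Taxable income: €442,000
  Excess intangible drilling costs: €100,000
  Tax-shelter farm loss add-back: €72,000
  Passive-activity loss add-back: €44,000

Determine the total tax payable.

Shadow minimum tax:
  Adjusted income: €442,000 + €100,000 + €72,000 + €44,000 = €658,000
  Exemption: 25% × (€658,000 − €246,000) = €103,000 ≥ €81,000, so the exemption is fully phased out
  Base: €658,000 − €0 = €658,000
  €658,000 × 22% = €144,760

General income tax:
  €442,000 × 6% = €26,520

€144,760 > €26,520, so the shadow minimum tax is the binding amount.

€144,760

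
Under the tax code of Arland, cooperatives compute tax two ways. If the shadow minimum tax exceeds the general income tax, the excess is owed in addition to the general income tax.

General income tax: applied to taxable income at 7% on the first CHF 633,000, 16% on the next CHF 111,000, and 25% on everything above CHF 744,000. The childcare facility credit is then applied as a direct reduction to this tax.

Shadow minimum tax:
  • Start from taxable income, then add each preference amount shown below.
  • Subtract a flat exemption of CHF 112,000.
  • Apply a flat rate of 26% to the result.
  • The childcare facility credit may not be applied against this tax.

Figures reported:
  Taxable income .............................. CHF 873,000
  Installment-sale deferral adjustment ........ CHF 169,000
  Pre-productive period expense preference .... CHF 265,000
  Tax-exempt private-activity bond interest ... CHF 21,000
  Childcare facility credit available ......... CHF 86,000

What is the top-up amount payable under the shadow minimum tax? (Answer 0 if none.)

Shadow minimum tax:
  Adjusted income: CHF 873,000 + CHF 169,000 + CHF 265,000 + CHF 21,000 = CHF 1,328,000
  Less exemption CHF 112,000 → base CHF 1,216,000
  CHF 1,216,000 × 26% = CHF 316,160

General income tax:
  CHF 633,000 × 7% = CHF 44,310
  CHF 111,000 × 16% = CHF 17,760
  CHF 129,000 × 25% = CHF 32,250
  → CHF 94,320
  Less childcare facility credit CHF 86,000 → CHF 8,320

Excess of shadow minimum tax over general income tax: CHF 316,160 − CHF 8,320 = CHF 307,840.

CHF 307,840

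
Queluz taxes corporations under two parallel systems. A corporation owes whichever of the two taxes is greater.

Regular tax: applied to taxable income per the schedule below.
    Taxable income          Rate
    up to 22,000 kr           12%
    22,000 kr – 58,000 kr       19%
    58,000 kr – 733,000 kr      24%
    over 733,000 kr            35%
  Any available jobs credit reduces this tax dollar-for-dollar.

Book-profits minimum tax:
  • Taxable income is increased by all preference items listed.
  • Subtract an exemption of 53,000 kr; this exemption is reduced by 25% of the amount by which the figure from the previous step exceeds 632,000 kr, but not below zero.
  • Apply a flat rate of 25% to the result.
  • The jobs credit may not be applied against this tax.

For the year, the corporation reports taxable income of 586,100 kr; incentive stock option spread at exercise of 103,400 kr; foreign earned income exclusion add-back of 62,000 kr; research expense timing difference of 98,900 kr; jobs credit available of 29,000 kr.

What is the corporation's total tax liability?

Regular tax:
  22,000 kr × 12% = 2,640 kr
  36,000 kr × 19% = 6,840 kr
  528,100 kr × 24% = 126,744 kr
  → 136,224 kr
  Less jobs credit 29,000 kr → 107,224 kr

Book-profits minimum tax:
  Adjusted income: 586,100 kr + 103,400 kr + 62,000 kr + 98,900 kr = 850,400 kr
  Exemption: 25% × (850,400 kr − 632,000 kr) = 54,600 kr ≥ 53,000 kr, so the exemption is fully phased out
  Base: 850,400 kr − 0 kr = 850,400 kr
  850,400 kr × 25% = 212,600 kr

212,600 kr > 107,224 kr, so the book-profits minimum tax is the binding amount.

212,600 kr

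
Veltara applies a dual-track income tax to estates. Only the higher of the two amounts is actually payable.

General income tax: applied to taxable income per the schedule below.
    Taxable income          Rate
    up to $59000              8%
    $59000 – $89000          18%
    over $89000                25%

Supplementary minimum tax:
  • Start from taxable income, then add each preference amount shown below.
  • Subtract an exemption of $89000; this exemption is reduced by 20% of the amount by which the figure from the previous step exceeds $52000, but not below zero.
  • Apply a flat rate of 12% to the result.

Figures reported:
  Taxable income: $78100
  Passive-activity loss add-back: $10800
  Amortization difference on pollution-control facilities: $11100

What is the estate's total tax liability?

Supplementary minimum tax:
  Adjusted income: $78100 + $10800 + $11100 = $100000
  Exemption: $89000 − 20% × ($100000 − $52000) = $89000 − $9600 = $79400
  Base: $100000 − $79400 = $20600
  $20600 × 12% = $2472

General income tax:
  $59000 × 8% = $4720
  $19100 × 18% = $3438
  → $8158

$8158 > $2472, so the general income tax governs.

$8158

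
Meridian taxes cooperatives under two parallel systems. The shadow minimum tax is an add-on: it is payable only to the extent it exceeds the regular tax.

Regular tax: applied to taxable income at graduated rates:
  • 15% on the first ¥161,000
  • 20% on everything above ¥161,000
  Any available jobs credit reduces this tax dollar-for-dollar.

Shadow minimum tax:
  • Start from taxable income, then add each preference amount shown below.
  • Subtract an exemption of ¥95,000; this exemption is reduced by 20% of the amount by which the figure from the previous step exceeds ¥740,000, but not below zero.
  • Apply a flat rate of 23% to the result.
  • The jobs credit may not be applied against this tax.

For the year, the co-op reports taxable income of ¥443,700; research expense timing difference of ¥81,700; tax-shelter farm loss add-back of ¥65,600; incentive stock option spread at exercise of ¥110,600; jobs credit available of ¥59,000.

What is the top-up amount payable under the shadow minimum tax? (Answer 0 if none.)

¥117,828

Shadow minimum tax:
  Adjusted income: ¥443,700 + ¥81,700 + ¥65,600 + ¥110,600 = ¥701,600
  Exemption: ¥701,600 ≤ ¥740,000, so full ¥95,000 applies
  Base: ¥701,600 − ¥95,000 = ¥606,600
  ¥606,600 × 23% = ¥139,518

Regular tax:
  ¥161,000 × 15% = ¥24,150
  ¥282,700 × 20% = ¥56,540
  → ¥80,690
  Less jobs credit ¥59,000 → ¥21,690

Excess of shadow minimum tax over regular tax: ¥139,518 − ¥21,690 = ¥117,828.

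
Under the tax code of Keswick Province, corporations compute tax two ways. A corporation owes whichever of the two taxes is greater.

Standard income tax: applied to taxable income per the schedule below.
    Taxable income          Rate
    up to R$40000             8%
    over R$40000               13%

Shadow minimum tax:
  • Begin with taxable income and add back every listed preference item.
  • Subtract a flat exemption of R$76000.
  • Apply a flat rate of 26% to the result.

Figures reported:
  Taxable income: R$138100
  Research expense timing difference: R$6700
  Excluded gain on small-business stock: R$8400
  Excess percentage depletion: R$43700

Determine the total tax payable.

R$31434

Shadow minimum tax:
  Adjusted income: R$138100 + R$6700 + R$8400 + R$43700 = R$196900
  Less exemption R$76000 → base R$120900
  R$120900 × 26% = R$31434

Standard income tax:
  R$40000 × 8% = R$3200
  R$98100 × 13% = R$12753
  → R$15953

R$31434 > R$15953, so the shadow minimum tax is the binding amount.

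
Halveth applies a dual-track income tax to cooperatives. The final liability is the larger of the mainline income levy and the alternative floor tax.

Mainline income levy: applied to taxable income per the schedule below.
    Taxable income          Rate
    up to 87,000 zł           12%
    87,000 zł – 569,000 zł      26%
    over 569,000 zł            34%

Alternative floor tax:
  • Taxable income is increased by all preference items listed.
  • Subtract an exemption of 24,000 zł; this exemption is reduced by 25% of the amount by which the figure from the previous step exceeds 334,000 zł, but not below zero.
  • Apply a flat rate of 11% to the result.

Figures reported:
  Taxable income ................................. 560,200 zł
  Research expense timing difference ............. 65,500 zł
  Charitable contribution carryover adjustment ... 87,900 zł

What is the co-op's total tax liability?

133,472 zł

Alternative floor tax:
  Adjusted income: 560,200 zł + 65,500 zł + 87,900 zł = 713,600 zł
  Exemption: 25% × (713,600 zł − 334,000 zł) = 94,900 zł ≥ 24,000 zł, so the exemption is fully phased out
  Base: 713,600 zł − 0 zł = 713,600 zł
  713,600 zł × 11% = 78,496 zł

Mainline income levy:
  87,000 zł × 12% = 10,440 zł
  473,200 zł × 26% = 123,032 zł
  → 133,472 zł

133,472 zł > 78,496 zł, so the mainline income levy governs.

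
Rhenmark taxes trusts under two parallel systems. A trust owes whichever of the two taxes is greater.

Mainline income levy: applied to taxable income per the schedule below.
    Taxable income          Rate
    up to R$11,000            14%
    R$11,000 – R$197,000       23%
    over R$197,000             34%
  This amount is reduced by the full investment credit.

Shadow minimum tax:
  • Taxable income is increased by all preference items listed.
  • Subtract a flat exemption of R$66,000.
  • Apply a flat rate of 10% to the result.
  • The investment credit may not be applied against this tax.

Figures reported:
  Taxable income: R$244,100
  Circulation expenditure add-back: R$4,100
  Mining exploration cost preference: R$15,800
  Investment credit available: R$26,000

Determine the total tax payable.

Shadow minimum tax:
  Adjusted income: R$244,100 + R$4,100 + R$15,800 = R$264,000
  Less exemption R$66,000 → base R$198,000
  R$198,000 × 10% = R$19,800

Mainline income levy:
  R$11,000 × 14% = R$1,540
  R$186,000 × 23% = R$42,780
  R$47,100 × 34% = R$16,014
  → R$60,334
  Less investment credit R$26,000 → R$34,334

R$34,334 > R$19,800, so the mainline income levy governs.

R$34,334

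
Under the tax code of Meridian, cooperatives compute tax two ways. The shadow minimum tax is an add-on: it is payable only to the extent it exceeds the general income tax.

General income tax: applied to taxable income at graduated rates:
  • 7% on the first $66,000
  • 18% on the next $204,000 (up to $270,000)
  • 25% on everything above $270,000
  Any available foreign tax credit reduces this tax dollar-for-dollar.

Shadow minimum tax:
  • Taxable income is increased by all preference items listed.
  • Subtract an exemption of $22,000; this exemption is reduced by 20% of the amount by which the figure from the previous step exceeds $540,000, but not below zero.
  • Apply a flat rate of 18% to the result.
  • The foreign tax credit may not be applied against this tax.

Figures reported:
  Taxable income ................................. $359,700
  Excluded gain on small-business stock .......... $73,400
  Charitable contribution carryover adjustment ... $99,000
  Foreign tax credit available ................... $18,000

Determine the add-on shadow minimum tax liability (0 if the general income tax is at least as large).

$46,053

General income tax:
  $66,000 × 7% = $4,620
  $204,000 × 18% = $36,720
  $89,700 × 25% = $22,425
  → $63,765
  Less foreign tax credit $18,000 → $45,765

Shadow minimum tax:
  Adjusted income: $359,700 + $73,400 + $99,000 = $532,100
  Exemption: $532,100 ≤ $540,000, so full $22,000 applies
  Base: $532,100 − $22,000 = $510,100
  $510,100 × 18% = $91,818

Excess of shadow minimum tax over general income tax: $91,818 − $45,765 = $46,053.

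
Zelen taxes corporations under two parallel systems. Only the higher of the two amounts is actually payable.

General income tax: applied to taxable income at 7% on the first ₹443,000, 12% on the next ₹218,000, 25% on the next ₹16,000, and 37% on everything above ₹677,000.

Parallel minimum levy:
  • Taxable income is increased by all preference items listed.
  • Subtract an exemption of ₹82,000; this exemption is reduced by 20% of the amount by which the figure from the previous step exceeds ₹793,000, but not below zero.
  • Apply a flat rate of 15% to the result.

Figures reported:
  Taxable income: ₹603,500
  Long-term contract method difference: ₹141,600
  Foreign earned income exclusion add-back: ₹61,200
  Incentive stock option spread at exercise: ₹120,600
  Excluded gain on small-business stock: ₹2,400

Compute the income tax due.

₹131,184

Parallel minimum levy:
  Adjusted income: ₹603,500 + ₹141,600 + ₹61,200 + ₹120,600 + ₹2,400 = ₹929,300
  Exemption: ₹82,000 − 20% × (₹929,300 − ₹793,000) = ₹82,000 − ₹27,260 = ₹54,740
  Base: ₹929,300 − ₹54,740 = ₹874,560
  ₹874,560 × 15% = ₹131,184

General income tax:
  ₹443,000 × 7% = ₹31,010
  ₹160,500 × 12% = ₹19,260
  → ₹50,270

₹131,184 > ₹50,270, so the parallel minimum levy is the binding amount.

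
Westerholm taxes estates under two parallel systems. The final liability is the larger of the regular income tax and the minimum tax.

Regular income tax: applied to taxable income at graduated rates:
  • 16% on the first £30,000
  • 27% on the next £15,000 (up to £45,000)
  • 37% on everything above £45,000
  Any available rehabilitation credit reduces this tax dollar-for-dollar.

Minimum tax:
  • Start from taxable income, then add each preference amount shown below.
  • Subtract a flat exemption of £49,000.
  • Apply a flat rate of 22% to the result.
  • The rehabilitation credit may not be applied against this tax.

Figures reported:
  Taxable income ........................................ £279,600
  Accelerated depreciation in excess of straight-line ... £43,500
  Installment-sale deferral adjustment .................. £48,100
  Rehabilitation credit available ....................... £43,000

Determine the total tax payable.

Minimum tax:
  Adjusted income: £279,600 + £43,500 + £48,100 = £371,200
  Less exemption £49,000 → base £322,200
  £322,200 × 22% = £70,884

Regular income tax:
  £30,000 × 16% = £4,800
  £15,000 × 27% = £4,050
  £234,600 × 37% = £86,802
  → £95,652
  Less rehabilitation credit £43,000 → £52,652

£70,884 > £52,652, so the minimum tax is the binding amount.

£70,884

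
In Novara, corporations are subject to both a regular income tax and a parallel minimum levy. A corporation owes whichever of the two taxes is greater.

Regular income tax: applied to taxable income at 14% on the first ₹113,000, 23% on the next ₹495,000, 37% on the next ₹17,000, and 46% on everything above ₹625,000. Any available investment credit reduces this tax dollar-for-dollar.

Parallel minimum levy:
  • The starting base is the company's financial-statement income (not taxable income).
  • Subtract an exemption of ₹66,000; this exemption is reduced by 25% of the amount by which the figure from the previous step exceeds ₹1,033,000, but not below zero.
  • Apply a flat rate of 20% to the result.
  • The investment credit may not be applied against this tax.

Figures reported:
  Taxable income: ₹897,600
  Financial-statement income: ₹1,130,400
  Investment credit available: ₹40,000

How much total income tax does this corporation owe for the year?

Regular income tax:
  ₹113,000 × 14% = ₹15,820
  ₹495,000 × 23% = ₹113,850
  ₹17,000 × 37% = ₹6,290
  ₹272,600 × 46% = ₹125,396
  → ₹261,356
  Less investment credit ₹40,000 → ₹221,356

Parallel minimum levy:
  Base (financial-statement income): ₹1,130,400
  Exemption: ₹66,000 − 25% × (₹1,130,400 − ₹1,033,000) = ₹66,000 − ₹24,350 = ₹41,650
  Base: ₹1,130,400 − ₹41,650 = ₹1,088,750
  ₹1,088,750 × 20% = ₹217,750

₹221,356 > ₹217,750, so the regular income tax governs.

₹221,356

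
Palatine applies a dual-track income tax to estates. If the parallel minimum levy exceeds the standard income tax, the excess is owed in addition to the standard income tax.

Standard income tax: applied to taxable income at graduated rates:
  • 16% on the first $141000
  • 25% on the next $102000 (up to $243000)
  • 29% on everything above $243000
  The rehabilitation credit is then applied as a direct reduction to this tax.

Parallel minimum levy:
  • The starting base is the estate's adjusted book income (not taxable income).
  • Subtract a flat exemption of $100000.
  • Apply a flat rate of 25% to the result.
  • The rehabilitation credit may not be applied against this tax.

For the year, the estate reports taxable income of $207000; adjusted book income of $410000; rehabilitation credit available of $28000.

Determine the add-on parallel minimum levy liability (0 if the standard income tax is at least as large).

$66440

Parallel minimum levy:
  Base (adjusted book income): $410000
  Less exemption $100000 → base $310000
  $310000 × 25% = $77500

Standard income tax:
  $141000 × 16% = $22560
  $66000 × 25% = $16500
  → $39060
  Less rehabilitation credit $28000 → $11060

Excess of parallel minimum levy over standard income tax: $77500 − $11060 = $66440.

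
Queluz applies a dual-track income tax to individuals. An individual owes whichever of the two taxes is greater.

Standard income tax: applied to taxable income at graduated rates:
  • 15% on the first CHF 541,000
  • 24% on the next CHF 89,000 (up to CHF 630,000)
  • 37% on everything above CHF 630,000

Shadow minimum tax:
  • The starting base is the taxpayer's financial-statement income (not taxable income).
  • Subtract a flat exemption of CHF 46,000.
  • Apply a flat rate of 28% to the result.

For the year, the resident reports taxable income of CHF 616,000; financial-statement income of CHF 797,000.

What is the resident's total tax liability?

Standard income tax:
  CHF 541,000 × 15% = CHF 81,150
  CHF 75,000 × 24% = CHF 18,000
  → CHF 99,150

Shadow minimum tax:
  Base (financial-statement income): CHF 797,000
  Less exemption CHF 46,000 → base CHF 751,000
  CHF 751,000 × 28% = CHF 210,280

CHF 210,280 > CHF 99,150, so the shadow minimum tax is the binding amount.

CHF 210,280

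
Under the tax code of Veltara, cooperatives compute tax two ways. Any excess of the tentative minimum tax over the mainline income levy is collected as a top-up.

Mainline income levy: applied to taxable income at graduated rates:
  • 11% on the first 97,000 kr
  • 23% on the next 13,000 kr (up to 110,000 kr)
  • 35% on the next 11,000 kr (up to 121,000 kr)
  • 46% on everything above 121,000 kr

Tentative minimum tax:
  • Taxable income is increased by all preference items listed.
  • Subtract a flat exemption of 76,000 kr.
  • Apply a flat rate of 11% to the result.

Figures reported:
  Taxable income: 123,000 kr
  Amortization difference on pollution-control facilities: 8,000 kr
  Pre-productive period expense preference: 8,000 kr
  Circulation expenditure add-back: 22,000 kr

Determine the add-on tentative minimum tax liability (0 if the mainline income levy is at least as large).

0 kr

Tentative minimum tax:
  Adjusted income: 123,000 kr + 8,000 kr + 8,000 kr + 22,000 kr = 161,000 kr
  Less exemption 76,000 kr → base 85,000 kr
  85,000 kr × 11% = 9,350 kr

Mainline income levy:
  97,000 kr × 11% = 10,670 kr
  13,000 kr × 23% = 2,990 kr
  11,000 kr × 35% = 3,850 kr
  2,000 kr × 46% = 920 kr
  → 18,430 kr

9,350 kr ≤ 18,430 kr, so no add-on is due.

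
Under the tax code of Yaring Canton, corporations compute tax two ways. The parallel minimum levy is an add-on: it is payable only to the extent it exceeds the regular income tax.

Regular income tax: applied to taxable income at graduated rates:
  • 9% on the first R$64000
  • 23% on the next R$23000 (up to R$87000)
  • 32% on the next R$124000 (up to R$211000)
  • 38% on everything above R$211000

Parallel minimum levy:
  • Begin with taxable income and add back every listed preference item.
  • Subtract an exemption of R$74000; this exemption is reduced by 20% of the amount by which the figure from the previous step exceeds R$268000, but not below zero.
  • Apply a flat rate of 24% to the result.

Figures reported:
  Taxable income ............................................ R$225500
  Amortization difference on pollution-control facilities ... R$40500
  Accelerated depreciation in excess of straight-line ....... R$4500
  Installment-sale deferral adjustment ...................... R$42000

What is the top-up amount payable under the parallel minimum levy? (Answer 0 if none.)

R$3136

Parallel minimum levy:
  Adjusted income: R$225500 + R$40500 + R$4500 + R$42000 = R$312500
  Exemption: R$74000 − 20% × (R$312500 − R$268000) = R$74000 − R$8900 = R$65100
  Base: R$312500 − R$65100 = R$247400
  R$247400 × 24% = R$59376

Regular income tax:
  R$64000 × 9% = R$5760
  R$23000 × 23% = R$5290
  R$124000 × 32% = R$39680
  R$14500 × 38% = R$5510
  → R$56240

Excess of parallel minimum levy over regular income tax: R$59376 − R$56240 = R$3136.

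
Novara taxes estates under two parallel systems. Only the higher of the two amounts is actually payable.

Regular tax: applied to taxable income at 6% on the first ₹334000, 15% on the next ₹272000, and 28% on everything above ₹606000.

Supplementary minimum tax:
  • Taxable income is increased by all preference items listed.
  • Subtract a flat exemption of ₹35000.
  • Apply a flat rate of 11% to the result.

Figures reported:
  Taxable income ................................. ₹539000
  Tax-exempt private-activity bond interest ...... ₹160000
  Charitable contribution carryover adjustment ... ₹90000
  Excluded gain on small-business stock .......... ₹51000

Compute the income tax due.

Regular tax:
  ₹334000 × 6% = ₹20040
  ₹205000 × 15% = ₹30750
  → ₹50790

Supplementary minimum tax:
  Adjusted income: ₹539000 + ₹160000 + ₹90000 + ₹51000 = ₹840000
  Less exemption ₹35000 → base ₹805000
  ₹805000 × 11% = ₹88550

₹88550 > ₹50790, so the supplementary minimum tax is the binding amount.

₹88550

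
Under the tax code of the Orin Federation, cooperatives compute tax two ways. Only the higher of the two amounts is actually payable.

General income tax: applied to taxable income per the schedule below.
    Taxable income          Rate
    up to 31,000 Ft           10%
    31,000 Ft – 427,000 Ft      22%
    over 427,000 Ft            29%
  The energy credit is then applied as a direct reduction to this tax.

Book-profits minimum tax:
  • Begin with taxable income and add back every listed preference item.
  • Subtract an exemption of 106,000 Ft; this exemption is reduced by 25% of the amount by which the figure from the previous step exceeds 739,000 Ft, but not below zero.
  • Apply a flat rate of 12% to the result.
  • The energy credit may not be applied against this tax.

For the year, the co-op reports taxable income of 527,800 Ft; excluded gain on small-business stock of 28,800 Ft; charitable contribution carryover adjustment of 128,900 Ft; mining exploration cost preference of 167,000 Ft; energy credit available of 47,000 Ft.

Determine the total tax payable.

92,985 Ft

General income tax:
  31,000 Ft × 10% = 3,100 Ft
  396,000 Ft × 22% = 87,120 Ft
  100,800 Ft × 29% = 29,232 Ft
  → 119,452 Ft
  Less energy credit 47,000 Ft → 72,452 Ft

Book-profits minimum tax:
  Adjusted income: 527,800 Ft + 28,800 Ft + 128,900 Ft + 167,000 Ft = 852,500 Ft
  Exemption: 106,000 Ft − 25% × (852,500 Ft − 739,000 Ft) = 106,000 Ft − 28,375 Ft = 77,625 Ft
  Base: 852,500 Ft − 77,625 Ft = 774,875 Ft
  774,875 Ft × 12% = 92,985 Ft

92,985 Ft > 72,452 Ft, so the book-profits minimum tax is the binding amount.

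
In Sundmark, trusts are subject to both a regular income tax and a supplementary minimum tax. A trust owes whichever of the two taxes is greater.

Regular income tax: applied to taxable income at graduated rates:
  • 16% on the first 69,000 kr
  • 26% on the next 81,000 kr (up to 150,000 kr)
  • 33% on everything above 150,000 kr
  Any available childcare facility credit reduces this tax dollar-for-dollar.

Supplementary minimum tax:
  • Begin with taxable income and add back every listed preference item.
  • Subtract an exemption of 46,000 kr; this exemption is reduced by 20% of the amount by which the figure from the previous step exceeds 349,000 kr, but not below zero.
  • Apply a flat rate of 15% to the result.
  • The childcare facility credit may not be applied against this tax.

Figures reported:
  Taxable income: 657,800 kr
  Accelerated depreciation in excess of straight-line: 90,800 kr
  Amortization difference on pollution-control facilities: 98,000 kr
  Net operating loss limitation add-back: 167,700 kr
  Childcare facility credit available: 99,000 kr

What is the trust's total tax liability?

Regular income tax:
  69,000 kr × 16% = 11,040 kr
  81,000 kr × 26% = 21,060 kr
  507,800 kr × 33% = 167,574 kr
  → 199,674 kr
  Less childcare facility credit 99,000 kr → 100,674 kr

Supplementary minimum tax:
  Adjusted income: 657,800 kr + 90,800 kr + 98,000 kr + 167,700 kr = 1,014,300 kr
  Exemption: 20% × (1,014,300 kr − 349,000 kr) = 133,060 kr ≥ 46,000 kr, so the exemption is fully phased out
  Base: 1,014,300 kr − 0 kr = 1,014,300 kr
  1,014,300 kr × 15% = 152,145 kr

152,145 kr > 100,674 kr, so the supplementary minimum tax is the binding amount.

152,145 kr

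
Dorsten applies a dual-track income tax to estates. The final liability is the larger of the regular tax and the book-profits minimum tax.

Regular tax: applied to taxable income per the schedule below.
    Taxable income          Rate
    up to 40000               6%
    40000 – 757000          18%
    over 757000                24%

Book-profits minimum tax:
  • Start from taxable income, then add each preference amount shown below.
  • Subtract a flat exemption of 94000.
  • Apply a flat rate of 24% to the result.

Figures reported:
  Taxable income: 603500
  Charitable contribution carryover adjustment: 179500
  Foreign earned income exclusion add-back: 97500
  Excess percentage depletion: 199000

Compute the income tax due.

Book-profits minimum tax:
  Adjusted income: 603500 + 179500 + 97500 + 199000 = 1079500
  Less exemption 94000 → base 985500
  985500 × 24% = 236520

Regular tax:
  40000 × 6% = 2400
  563500 × 18% = 101430
  → 103830

236520 > 103830, so the book-profits minimum tax is the binding amount.

236520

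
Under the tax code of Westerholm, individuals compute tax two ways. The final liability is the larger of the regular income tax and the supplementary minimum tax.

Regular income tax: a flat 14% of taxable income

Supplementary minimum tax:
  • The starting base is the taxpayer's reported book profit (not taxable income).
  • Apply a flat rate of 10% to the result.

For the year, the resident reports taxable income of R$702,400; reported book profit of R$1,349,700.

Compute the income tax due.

R$134,970

Regular income tax:
  R$702,400 × 14% = R$98,336

Supplementary minimum tax:
  Base (reported book profit): R$1,349,700
  R$1,349,700 × 10% = R$134,970

R$134,970 > R$98,336, so the supplementary minimum tax is the binding amount.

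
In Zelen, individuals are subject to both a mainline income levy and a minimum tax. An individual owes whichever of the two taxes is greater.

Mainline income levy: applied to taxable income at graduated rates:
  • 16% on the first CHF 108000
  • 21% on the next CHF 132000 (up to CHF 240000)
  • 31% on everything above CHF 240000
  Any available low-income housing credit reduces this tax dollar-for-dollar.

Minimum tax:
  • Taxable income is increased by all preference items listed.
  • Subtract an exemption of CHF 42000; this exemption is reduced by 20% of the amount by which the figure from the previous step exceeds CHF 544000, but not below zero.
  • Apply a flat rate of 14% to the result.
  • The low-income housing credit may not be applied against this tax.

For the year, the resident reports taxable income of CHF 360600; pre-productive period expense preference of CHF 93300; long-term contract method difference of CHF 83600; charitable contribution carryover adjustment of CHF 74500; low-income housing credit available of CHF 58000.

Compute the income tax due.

CHF 81704

Mainline income levy:
  CHF 108000 × 16% = CHF 17280
  CHF 132000 × 21% = CHF 27720
  CHF 120600 × 31% = CHF 37386
  → CHF 82386
  Less low-income housing credit CHF 58000 → CHF 24386

Minimum tax:
  Adjusted income: CHF 360600 + CHF 93300 + CHF 83600 + CHF 74500 = CHF 612000
  Exemption: CHF 42000 − 20% × (CHF 612000 − CHF 544000) = CHF 42000 − CHF 13600 = CHF 28400
  Base: CHF 612000 − CHF 28400 = CHF 583600
  CHF 583600 × 14% = CHF 81704

CHF 81704 > CHF 24386, so the minimum tax is the binding amount.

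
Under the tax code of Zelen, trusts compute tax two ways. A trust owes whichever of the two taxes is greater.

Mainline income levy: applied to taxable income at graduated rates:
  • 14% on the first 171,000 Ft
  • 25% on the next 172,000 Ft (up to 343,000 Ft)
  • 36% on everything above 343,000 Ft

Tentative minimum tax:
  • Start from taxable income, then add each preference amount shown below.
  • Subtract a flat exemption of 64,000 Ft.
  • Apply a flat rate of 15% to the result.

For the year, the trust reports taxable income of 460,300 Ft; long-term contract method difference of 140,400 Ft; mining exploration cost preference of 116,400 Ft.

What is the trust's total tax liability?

109,168 Ft

Mainline income levy:
  171,000 Ft × 14% = 23,940 Ft
  172,000 Ft × 25% = 43,000 Ft
  117,300 Ft × 36% = 42,228 Ft
  → 109,168 Ft

Tentative minimum tax:
  Adjusted income: 460,300 Ft + 140,400 Ft + 116,400 Ft = 717,100 Ft
  Less exemption 64,000 Ft → base 653,100 Ft
  653,100 Ft × 15% = 97,965 Ft

109,168 Ft > 97,965 Ft, so the mainline income levy governs.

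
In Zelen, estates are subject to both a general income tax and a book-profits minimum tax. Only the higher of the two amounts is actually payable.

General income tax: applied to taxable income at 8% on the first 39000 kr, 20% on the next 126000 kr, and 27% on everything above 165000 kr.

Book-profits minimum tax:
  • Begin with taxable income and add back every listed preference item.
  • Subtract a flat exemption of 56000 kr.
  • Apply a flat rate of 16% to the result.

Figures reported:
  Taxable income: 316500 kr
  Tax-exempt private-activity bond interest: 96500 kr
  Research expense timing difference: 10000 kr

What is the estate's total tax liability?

Book-profits minimum tax:
  Adjusted income: 316500 kr + 96500 kr + 10000 kr = 423000 kr
  Less exemption 56000 kr → base 367000 kr
  367000 kr × 16% = 58720 kr

General income tax:
  39000 kr × 8% = 3120 kr
  126000 kr × 20% = 25200 kr
  151500 kr × 27% = 40905 kr
  → 69225 kr

69225 kr > 58720 kr, so the general income tax governs.

69225 kr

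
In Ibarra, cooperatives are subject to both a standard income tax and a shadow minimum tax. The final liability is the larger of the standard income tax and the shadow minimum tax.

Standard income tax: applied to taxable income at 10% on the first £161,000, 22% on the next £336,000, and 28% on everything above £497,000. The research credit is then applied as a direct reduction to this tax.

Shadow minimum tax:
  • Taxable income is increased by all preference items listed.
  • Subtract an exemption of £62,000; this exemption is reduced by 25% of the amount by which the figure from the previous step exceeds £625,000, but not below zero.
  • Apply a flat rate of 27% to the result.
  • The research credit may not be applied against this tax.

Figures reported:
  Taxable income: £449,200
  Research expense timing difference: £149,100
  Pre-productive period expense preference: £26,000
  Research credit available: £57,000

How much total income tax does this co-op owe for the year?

£151,821

Shadow minimum tax:
  Adjusted income: £449,200 + £149,100 + £26,000 = £624,300
  Exemption: £624,300 ≤ £625,000, so full £62,000 applies
  Base: £624,300 − £62,000 = £562,300
  £562,300 × 27% = £151,821

Standard income tax:
  £161,000 × 10% = £16,100
  £288,200 × 22% = £63,404
  → £79,504
  Less research credit £57,000 → £22,504

£151,821 > £22,504, so the shadow minimum tax is the binding amount.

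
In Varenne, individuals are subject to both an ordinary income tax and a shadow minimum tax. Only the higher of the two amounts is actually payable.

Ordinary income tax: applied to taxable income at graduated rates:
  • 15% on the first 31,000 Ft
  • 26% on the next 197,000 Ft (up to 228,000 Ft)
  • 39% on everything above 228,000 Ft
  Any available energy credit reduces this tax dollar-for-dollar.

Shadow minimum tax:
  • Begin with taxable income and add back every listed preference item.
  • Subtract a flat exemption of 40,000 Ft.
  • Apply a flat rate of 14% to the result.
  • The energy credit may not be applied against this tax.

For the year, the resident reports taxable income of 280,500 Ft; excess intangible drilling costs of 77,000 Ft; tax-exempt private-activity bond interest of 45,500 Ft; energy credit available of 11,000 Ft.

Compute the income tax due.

Ordinary income tax:
  31,000 Ft × 15% = 4,650 Ft
  197,000 Ft × 26% = 51,220 Ft
  52,500 Ft × 39% = 20,475 Ft
  → 76,345 Ft
  Less energy credit 11,000 Ft → 65,345 Ft

Shadow minimum tax:
  Adjusted income: 280,500 Ft + 77,000 Ft + 45,500 Ft = 403,000 Ft
  Less exemption 40,000 Ft → base 363,000 Ft
  363,000 Ft × 14% = 50,820 Ft

65,345 Ft > 50,820 Ft, so the ordinary income tax governs.

65,345 Ft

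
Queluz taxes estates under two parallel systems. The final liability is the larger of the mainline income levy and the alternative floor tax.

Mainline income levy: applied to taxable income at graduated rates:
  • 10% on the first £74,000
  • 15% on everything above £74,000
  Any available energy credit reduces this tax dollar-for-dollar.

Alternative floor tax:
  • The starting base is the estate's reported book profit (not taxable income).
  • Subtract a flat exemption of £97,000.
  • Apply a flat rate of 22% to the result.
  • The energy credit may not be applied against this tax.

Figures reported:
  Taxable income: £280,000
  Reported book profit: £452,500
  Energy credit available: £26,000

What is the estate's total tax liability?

Mainline income levy:
  £74,000 × 10% = £7,400
  £206,000 × 15% = £30,900
  → £38,300
  Less energy credit £26,000 → £12,300

Alternative floor tax:
  Base (reported book profit): £452,500
  Less exemption £97,000 → base £355,500
  £355,500 × 22% = £78,210

£78,210 > £12,300, so the alternative floor tax is the binding amount.

£78,210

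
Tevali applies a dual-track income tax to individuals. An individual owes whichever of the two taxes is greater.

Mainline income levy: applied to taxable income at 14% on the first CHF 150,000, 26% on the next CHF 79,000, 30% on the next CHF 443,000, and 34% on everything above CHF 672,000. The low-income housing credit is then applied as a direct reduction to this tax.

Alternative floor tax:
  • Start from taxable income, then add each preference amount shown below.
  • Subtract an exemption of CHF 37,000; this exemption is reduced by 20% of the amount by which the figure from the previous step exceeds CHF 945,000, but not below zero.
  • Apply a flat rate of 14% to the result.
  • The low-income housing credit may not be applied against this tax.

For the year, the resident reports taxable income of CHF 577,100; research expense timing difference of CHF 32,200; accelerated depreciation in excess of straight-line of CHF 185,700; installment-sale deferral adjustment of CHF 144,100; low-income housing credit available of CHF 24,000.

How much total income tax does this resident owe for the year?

Mainline income levy:
  CHF 150,000 × 14% = CHF 21,000
  CHF 79,000 × 26% = CHF 20,540
  CHF 348,100 × 30% = CHF 104,430
  → CHF 145,970
  Less low-income housing credit CHF 24,000 → CHF 121,970

Alternative floor tax:
  Adjusted income: CHF 577,100 + CHF 32,200 + CHF 185,700 + CHF 144,100 = CHF 939,100
  Exemption: CHF 939,100 ≤ CHF 945,000, so full CHF 37,000 applies
  Base: CHF 939,100 − CHF 37,000 = CHF 902,100
  CHF 902,100 × 14% = CHF 126,294

CHF 126,294 > CHF 121,970, so the alternative floor tax is the binding amount.

CHF 126,294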